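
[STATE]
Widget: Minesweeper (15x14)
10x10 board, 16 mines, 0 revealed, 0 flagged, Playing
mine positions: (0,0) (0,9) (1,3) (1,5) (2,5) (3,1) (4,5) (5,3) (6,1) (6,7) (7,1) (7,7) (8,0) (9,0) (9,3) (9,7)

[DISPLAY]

■■■■■■■■■■     
■■■■■■■■■■     
■■■■■■■■■■     
■■■■■■■■■■     
■■■■■■■■■■     
■■■■■■■■■■     
■■■■■■■■■■     
■■■■■■■■■■     
■■■■■■■■■■     
■■■■■■■■■■     
               
               
               
               


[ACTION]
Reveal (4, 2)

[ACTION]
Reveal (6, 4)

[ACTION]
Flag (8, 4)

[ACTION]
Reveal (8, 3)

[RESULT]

■■■■■■■■■■     
■■■■■■■■■■     
■■■■■■■■■■     
■■■■■■■■■■     
■■2■■■■■■■     
■■■■■■■■■■     
■■■■1■■■■■     
■■■■■■■■■■     
■■■1⚑■■■■■     
■■■■■■■■■■     
               
               
               
               


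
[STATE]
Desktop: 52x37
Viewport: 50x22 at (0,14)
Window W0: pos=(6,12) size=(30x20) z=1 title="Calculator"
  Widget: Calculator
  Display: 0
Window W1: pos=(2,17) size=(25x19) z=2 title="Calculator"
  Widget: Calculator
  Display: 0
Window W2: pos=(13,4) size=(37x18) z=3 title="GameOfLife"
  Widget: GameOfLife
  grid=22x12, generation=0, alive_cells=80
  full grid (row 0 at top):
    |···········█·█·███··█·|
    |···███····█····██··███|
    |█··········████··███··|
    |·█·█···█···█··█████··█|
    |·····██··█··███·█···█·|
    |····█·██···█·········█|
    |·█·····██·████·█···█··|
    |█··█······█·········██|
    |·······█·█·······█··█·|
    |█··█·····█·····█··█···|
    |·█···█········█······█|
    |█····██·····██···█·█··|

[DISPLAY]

      ┠──────┃·█·····██·████·█···█··             ┃
      ┃      ┃█··█······█·········██             ┃
      ┃┌───┬─┃·······█·█·······█··█·             ┃
  ┏━━━━━━━━━━┃█··█·····█·····█··█···             ┃
  ┃ Calculato┃·█···█········█······█             ┃
  ┠──────────┃█····██·····██···█·█··             ┃
  ┃          ┃                                   ┃
  ┃┌───┬───┬─┗━━━━━━━━━━━━━━━━━━━━━━━━━━━━━━━━━━━┛
  ┃│ 7 │ 8 │ 9 │ ÷ │      ┃        ┃              
  ┃├───┼───┼───┼───┤      ┃        ┃              
  ┃│ 4 │ 5 │ 6 │ × │      ┃        ┃              
  ┃├───┼───┼───┼───┤      ┃        ┃              
  ┃│ 1 │ 2 │ 3 │ - │      ┃        ┃              
  ┃├───┼───┼───┼───┤      ┃        ┃              
  ┃│ 0 │ . │ = │ + │      ┃        ┃              
  ┃├───┼───┼───┼───┤      ┃        ┃              
  ┃│ C │ MC│ MR│ M+│      ┃        ┃              
  ┃└───┴───┴───┴───┘      ┃━━━━━━━━┛              
  ┃                       ┃                       
  ┃                       ┃                       
  ┃                       ┃                       
  ┗━━━━━━━━━━━━━━━━━━━━━━━┛                       


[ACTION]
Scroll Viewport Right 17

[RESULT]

    ┠──────┃·█·····██·████·█···█··             ┃  
    ┃      ┃█··█······█·········██             ┃  
    ┃┌───┬─┃·······█·█·······█··█·             ┃  
┏━━━━━━━━━━┃█··█·····█·····█··█···             ┃  
┃ Calculato┃·█···█········█······█             ┃  
┠──────────┃█····██·····██···█·█··             ┃  
┃          ┃                                   ┃  
┃┌───┬───┬─┗━━━━━━━━━━━━━━━━━━━━━━━━━━━━━━━━━━━┛  
┃│ 7 │ 8 │ 9 │ ÷ │      ┃        ┃                
┃├───┼───┼───┼───┤      ┃        ┃                
┃│ 4 │ 5 │ 6 │ × │      ┃        ┃                
┃├───┼───┼───┼───┤      ┃        ┃                
┃│ 1 │ 2 │ 3 │ - │      ┃        ┃                
┃├───┼───┼───┼───┤      ┃        ┃                
┃│ 0 │ . │ = │ + │      ┃        ┃                
┃├───┼───┼───┼───┤      ┃        ┃                
┃│ C │ MC│ MR│ M+│      ┃        ┃                
┃└───┴───┴───┴───┘      ┃━━━━━━━━┛                
┃                       ┃                         
┃                       ┃                         
┃                       ┃                         
┗━━━━━━━━━━━━━━━━━━━━━━━┛                         


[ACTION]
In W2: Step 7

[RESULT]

    ┠──────┃·····███·█········█···             ┃  
    ┃      ┃·······██·█···········             ┃  
    ┃┌───┬─┃········██········█···             ┃  
┏━━━━━━━━━━┃·······██··········██·             ┃  
┃ Calculato┃······█·█····██·······             ┃  
┠──────────┃·············██·······             ┃  
┃          ┃                                   ┃  
┃┌───┬───┬─┗━━━━━━━━━━━━━━━━━━━━━━━━━━━━━━━━━━━┛  
┃│ 7 │ 8 │ 9 │ ÷ │      ┃        ┃                
┃├───┼───┼───┼───┤      ┃        ┃                
┃│ 4 │ 5 │ 6 │ × │      ┃        ┃                
┃├───┼───┼───┼───┤      ┃        ┃                
┃│ 1 │ 2 │ 3 │ - │      ┃        ┃                
┃├───┼───┼───┼───┤      ┃        ┃                
┃│ 0 │ . │ = │ + │      ┃        ┃                
┃├───┼───┼───┼───┤      ┃        ┃                
┃│ C │ MC│ MR│ M+│      ┃        ┃                
┃└───┴───┴───┴───┘      ┃━━━━━━━━┛                
┃                       ┃                         
┃                       ┃                         
┃                       ┃                         
┗━━━━━━━━━━━━━━━━━━━━━━━┛                         


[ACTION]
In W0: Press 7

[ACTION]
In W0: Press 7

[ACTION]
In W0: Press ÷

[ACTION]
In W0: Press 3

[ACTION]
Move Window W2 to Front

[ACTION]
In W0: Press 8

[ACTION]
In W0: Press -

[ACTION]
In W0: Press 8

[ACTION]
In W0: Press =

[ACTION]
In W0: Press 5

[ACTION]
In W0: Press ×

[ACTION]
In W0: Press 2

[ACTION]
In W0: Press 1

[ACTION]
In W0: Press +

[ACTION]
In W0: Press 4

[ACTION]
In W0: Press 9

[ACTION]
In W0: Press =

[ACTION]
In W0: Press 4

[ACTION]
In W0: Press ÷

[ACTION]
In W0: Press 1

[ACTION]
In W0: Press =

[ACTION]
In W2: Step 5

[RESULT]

    ┠──────┃········██············             ┃  
    ┃      ┃········██············             ┃  
    ┃┌───┬─┃······················             ┃  
┏━━━━━━━━━━┃······················             ┃  
┃ Calculato┃·············██·······             ┃  
┠──────────┃·············██·······             ┃  
┃          ┃                                   ┃  
┃┌───┬───┬─┗━━━━━━━━━━━━━━━━━━━━━━━━━━━━━━━━━━━┛  
┃│ 7 │ 8 │ 9 │ ÷ │      ┃        ┃                
┃├───┼───┼───┼───┤      ┃        ┃                
┃│ 4 │ 5 │ 6 │ × │      ┃        ┃                
┃├───┼───┼───┼───┤      ┃        ┃                
┃│ 1 │ 2 │ 3 │ - │      ┃        ┃                
┃├───┼───┼───┼───┤      ┃        ┃                
┃│ 0 │ . │ = │ + │      ┃        ┃                
┃├───┼───┼───┼───┤      ┃        ┃                
┃│ C │ MC│ MR│ M+│      ┃        ┃                
┃└───┴───┴───┴───┘      ┃━━━━━━━━┛                
┃                       ┃                         
┃                       ┃                         
┃                       ┃                         
┗━━━━━━━━━━━━━━━━━━━━━━━┛                         


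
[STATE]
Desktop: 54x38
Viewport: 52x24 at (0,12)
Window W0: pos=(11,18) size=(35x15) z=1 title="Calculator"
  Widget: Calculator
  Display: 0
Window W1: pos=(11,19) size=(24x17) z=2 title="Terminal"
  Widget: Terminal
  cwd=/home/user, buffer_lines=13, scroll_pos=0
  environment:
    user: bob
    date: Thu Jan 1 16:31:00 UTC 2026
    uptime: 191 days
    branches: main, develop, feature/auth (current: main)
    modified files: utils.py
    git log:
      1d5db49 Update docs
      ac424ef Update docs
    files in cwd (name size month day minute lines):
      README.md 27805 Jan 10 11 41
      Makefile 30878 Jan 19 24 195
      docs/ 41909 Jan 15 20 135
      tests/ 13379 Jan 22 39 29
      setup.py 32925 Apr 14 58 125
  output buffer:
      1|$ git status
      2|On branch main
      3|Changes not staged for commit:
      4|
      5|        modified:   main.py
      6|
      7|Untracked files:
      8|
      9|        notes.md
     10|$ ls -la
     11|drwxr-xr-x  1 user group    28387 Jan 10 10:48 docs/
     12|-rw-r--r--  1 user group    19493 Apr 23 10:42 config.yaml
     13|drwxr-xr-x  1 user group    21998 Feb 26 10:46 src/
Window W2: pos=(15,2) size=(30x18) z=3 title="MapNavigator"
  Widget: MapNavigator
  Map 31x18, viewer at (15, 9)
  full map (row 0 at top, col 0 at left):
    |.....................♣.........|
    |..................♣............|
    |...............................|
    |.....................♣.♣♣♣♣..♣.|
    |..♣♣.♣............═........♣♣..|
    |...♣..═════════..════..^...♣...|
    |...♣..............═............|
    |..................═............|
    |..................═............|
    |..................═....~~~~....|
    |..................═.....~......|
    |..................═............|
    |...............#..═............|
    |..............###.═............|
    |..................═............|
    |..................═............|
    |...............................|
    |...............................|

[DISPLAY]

               ┃..............@..═....~~~~..┃       
               ┃.................═.....~....┃       
               ┃.................═..........┃       
               ┃..............#..═..........┃       
               ┃.............###.═..........┃       
               ┃.................═..........┃       
           ┏━━━┃.................═..........┃┓      
           ┏━━━┗━━━━━━━━━━━━━━━━━━━━━━━━━━━━┛┃      
           ┃ Terminal             ┃──────────┨      
           ┠──────────────────────┨         0┃      
           ┃$ git status          ┃          ┃      
           ┃On branch main        ┃          ┃      
           ┃Changes not staged for┃          ┃      
           ┃                      ┃          ┃      
           ┃        modified:   ma┃          ┃      
           ┃                      ┃          ┃      
           ┃Untracked files:      ┃          ┃      
           ┃                      ┃          ┃      
           ┃        notes.md      ┃          ┃      
           ┃$ ls -la              ┃          ┃      
           ┃drwxr-xr-x  1 user gro┃━━━━━━━━━━┛      
           ┃-rw-r--r--  1 user gro┃                 
           ┃drwxr-xr-x  1 user gro┃                 
           ┗━━━━━━━━━━━━━━━━━━━━━━┛                 


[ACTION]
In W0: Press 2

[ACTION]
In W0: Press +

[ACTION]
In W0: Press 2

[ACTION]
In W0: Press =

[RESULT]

               ┃..............@..═....~~~~..┃       
               ┃.................═.....~....┃       
               ┃.................═..........┃       
               ┃..............#..═..........┃       
               ┃.............###.═..........┃       
               ┃.................═..........┃       
           ┏━━━┃.................═..........┃┓      
           ┏━━━┗━━━━━━━━━━━━━━━━━━━━━━━━━━━━┛┃      
           ┃ Terminal             ┃──────────┨      
           ┠──────────────────────┨         4┃      
           ┃$ git status          ┃          ┃      
           ┃On branch main        ┃          ┃      
           ┃Changes not staged for┃          ┃      
           ┃                      ┃          ┃      
           ┃        modified:   ma┃          ┃      
           ┃                      ┃          ┃      
           ┃Untracked files:      ┃          ┃      
           ┃                      ┃          ┃      
           ┃        notes.md      ┃          ┃      
           ┃$ ls -la              ┃          ┃      
           ┃drwxr-xr-x  1 user gro┃━━━━━━━━━━┛      
           ┃-rw-r--r--  1 user gro┃                 
           ┃drwxr-xr-x  1 user gro┃                 
           ┗━━━━━━━━━━━━━━━━━━━━━━┛                 


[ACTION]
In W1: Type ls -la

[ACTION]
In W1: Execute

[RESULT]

               ┃..............@..═....~~~~..┃       
               ┃.................═.....~....┃       
               ┃.................═..........┃       
               ┃..............#..═..........┃       
               ┃.............###.═..........┃       
               ┃.................═..........┃       
           ┏━━━┃.................═..........┃┓      
           ┏━━━┗━━━━━━━━━━━━━━━━━━━━━━━━━━━━┛┃      
           ┃ Terminal             ┃──────────┨      
           ┠──────────────────────┨         4┃      
           ┃                      ┃          ┃      
           ┃        notes.md      ┃          ┃      
           ┃$ ls -la              ┃          ┃      
           ┃drwxr-xr-x  1 user gro┃          ┃      
           ┃-rw-r--r--  1 user gro┃          ┃      
           ┃drwxr-xr-x  1 user gro┃          ┃      
           ┃$ ls -la              ┃          ┃      
           ┃-rw-r--r--  1 bob grou┃          ┃      
           ┃-rw-r--r--  1 bob grou┃          ┃      
           ┃drwxr-xr-x  1 bob grou┃          ┃      
           ┃drwxr-xr-x  1 bob grou┃━━━━━━━━━━┛      
           ┃-rw-r--r--  1 bob grou┃                 
           ┃$ █                   ┃                 
           ┗━━━━━━━━━━━━━━━━━━━━━━┛                 


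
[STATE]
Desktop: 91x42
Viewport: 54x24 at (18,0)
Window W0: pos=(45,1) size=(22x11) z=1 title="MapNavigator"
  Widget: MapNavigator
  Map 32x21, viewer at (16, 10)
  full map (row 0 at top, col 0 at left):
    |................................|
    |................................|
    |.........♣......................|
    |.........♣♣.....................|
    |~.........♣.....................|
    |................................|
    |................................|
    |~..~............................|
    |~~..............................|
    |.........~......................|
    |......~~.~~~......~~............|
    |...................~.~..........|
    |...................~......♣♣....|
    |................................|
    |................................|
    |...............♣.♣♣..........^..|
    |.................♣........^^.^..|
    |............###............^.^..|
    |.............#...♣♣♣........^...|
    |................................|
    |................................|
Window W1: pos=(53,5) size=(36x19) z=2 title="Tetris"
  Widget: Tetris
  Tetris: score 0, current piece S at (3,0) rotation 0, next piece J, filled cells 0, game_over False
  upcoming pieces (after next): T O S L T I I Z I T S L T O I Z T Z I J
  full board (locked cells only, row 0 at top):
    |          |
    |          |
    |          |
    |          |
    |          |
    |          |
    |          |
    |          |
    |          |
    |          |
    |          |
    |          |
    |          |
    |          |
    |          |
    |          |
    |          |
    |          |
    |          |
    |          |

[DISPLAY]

                                                      
                           ┏━━━━━━━━━━━━━━━━━━━━┓     
                           ┃ MapNavigator       ┃     
                           ┠────────────────────┨     
                           ┃....................┃     
                           ┃.......┏━━━━━━━━━━━━━━━━━━
                           ┃...~...┃ Tetris           
                           ┃~~.~~~.┠──────────────────
                           ┃.......┃          │Next:  
                           ┃.......┃          │█      
                           ┃.......┃          │███    
                           ┗━━━━━━━┃          │       
                                   ┃          │       
                                   ┃          │       
                                   ┃          │Score: 
                                   ┃          │0      
                                   ┃          │       
                                   ┃          │       
                                   ┃          │       
                                   ┃          │       
                                   ┃          │       
                                   ┃          │       
                                   ┃          │       
                                   ┗━━━━━━━━━━━━━━━━━━


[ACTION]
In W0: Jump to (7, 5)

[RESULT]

                                                      
                           ┏━━━━━━━━━━━━━━━━━━━━┓     
                           ┃ MapNavigator       ┃     
                           ┠────────────────────┨     
                           ┃   .........♣.......┃     
                           ┃   ....┏━━━━━━━━━━━━━━━━━━
                           ┃   ~...┃ Tetris           
                           ┃   ....┠──────────────────
                           ┃   ....┃          │Next:  
                           ┃   ~..~┃          │█      
                           ┃   ~~..┃          │███    
                           ┗━━━━━━━┃          │       
                                   ┃          │       
                                   ┃          │       
                                   ┃          │Score: 
                                   ┃          │0      
                                   ┃          │       
                                   ┃          │       
                                   ┃          │       
                                   ┃          │       
                                   ┃          │       
                                   ┃          │       
                                   ┃          │       
                                   ┗━━━━━━━━━━━━━━━━━━


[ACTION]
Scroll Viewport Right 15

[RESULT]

                                                      
            ┏━━━━━━━━━━━━━━━━━━━━┓                    
            ┃ MapNavigator       ┃                    
            ┠────────────────────┨                    
            ┃   .........♣.......┃                    
            ┃   ....┏━━━━━━━━━━━━━━━━━━━━━━━━━━━━━━━━━
            ┃   ~...┃ Tetris                          
            ┃   ....┠─────────────────────────────────
            ┃   ....┃          │Next:                 
            ┃   ~..~┃          │█                     
            ┃   ~~..┃          │███                   
            ┗━━━━━━━┃          │                      
                    ┃          │                      
                    ┃          │                      
                    ┃          │Score:                
                    ┃          │0                     
                    ┃          │                      
                    ┃          │                      
                    ┃          │                      
                    ┃          │                      
                    ┃          │                      
                    ┃          │                      
                    ┃          │                      
                    ┗━━━━━━━━━━━━━━━━━━━━━━━━━━━━━━━━━


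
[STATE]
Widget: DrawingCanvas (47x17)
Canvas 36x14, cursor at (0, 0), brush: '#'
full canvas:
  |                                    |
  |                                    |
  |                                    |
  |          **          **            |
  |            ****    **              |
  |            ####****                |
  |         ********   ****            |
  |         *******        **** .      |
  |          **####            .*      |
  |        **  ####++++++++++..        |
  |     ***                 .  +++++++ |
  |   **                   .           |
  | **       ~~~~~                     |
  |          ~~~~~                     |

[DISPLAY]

+                                              
                                               
                                               
          **          **                       
            ****    **                         
            ####****                           
         ********   ****                       
         *******        **** .                 
          **####            .*                 
        **  ####++++++++++..                   
     ***                 .  +++++++            
   **                   .                      
 **       ~~~~~                                
          ~~~~~                                
                                               
                                               
                                               


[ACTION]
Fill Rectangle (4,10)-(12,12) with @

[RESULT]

+                                              
                                               
                                               
          **          **                       
          @@@***    **                         
          @@@###****                           
         *@@@****   ****                       
         *@@@***        **** .                 
          @@@###            .*                 
        **@@@###++++++++++..                   
     ***  @@@            .  +++++++            
   **     @@@           .                      
 **       @@@~~                                
          ~~~~~                                
                                               
                                               
                                               


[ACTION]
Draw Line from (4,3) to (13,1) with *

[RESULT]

+                                              
                                               
                                               
          **          **                       
   *      @@@***    **                         
   *      @@@###****                           
   *     *@@@****   ****                       
  *      *@@@***        **** .                 
  *       @@@###            .*                 
  *     **@@@###++++++++++..                   
  *  ***  @@@            .  +++++++            
 * **     @@@           .                      
 **       @@@~~                                
 *        ~~~~~                                
                                               
                                               
                                               


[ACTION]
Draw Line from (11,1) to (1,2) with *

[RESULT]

+                                              
  *                                            
  *                                            
  *       **          **                       
  **      @@@***    **                         
  **      @@@###****                           
 * *     *@@@****   ****                       
 **      *@@@***        **** .                 
 **       @@@###            .*                 
 **     **@@@###++++++++++..                   
 **  ***  @@@            .  +++++++            
 * **     @@@           .                      
 **       @@@~~                                
 *        ~~~~~                                
                                               
                                               
                                               


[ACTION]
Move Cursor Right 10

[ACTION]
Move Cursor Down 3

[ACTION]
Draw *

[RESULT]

                                               
  *                                            
  *                                            
  *       **          **                       
  **      @@@***    **                         
  **      @@@###****                           
 * *     *@@@****   ****                       
 **      *@@@***        **** .                 
 **       @@@###            .*                 
 **     **@@@###++++++++++..                   
 **  ***  @@@            .  +++++++            
 * **     @@@           .                      
 **       @@@~~                                
 *        ~~~~~                                
                                               
                                               
                                               


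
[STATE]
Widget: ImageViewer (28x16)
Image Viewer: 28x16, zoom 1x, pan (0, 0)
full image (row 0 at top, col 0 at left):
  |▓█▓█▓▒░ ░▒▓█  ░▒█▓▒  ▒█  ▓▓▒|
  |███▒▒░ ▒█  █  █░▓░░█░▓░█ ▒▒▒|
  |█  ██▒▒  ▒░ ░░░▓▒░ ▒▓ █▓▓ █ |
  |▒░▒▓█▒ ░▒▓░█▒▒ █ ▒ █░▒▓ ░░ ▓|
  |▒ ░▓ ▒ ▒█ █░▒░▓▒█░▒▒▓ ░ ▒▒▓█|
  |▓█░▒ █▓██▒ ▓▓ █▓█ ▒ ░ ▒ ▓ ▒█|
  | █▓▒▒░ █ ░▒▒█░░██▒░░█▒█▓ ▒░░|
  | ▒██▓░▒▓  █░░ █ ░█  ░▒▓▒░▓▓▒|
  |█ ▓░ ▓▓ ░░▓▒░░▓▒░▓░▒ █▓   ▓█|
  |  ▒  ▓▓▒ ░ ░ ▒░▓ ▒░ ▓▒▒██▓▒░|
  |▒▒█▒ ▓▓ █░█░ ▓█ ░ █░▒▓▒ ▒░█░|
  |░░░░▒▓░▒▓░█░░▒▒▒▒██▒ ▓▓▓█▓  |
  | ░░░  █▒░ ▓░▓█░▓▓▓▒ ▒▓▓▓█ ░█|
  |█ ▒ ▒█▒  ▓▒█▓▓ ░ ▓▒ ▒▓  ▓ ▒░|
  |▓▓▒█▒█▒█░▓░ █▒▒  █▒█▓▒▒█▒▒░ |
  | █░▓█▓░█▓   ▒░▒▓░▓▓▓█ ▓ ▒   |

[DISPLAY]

▓█▓█▓▒░ ░▒▓█  ░▒█▓▒  ▒█  ▓▓▒
███▒▒░ ▒█  █  █░▓░░█░▓░█ ▒▒▒
█  ██▒▒  ▒░ ░░░▓▒░ ▒▓ █▓▓ █ 
▒░▒▓█▒ ░▒▓░█▒▒ █ ▒ █░▒▓ ░░ ▓
▒ ░▓ ▒ ▒█ █░▒░▓▒█░▒▒▓ ░ ▒▒▓█
▓█░▒ █▓██▒ ▓▓ █▓█ ▒ ░ ▒ ▓ ▒█
 █▓▒▒░ █ ░▒▒█░░██▒░░█▒█▓ ▒░░
 ▒██▓░▒▓  █░░ █ ░█  ░▒▓▒░▓▓▒
█ ▓░ ▓▓ ░░▓▒░░▓▒░▓░▒ █▓   ▓█
  ▒  ▓▓▒ ░ ░ ▒░▓ ▒░ ▓▒▒██▓▒░
▒▒█▒ ▓▓ █░█░ ▓█ ░ █░▒▓▒ ▒░█░
░░░░▒▓░▒▓░█░░▒▒▒▒██▒ ▓▓▓█▓  
 ░░░  █▒░ ▓░▓█░▓▓▓▒ ▒▓▓▓█ ░█
█ ▒ ▒█▒  ▓▒█▓▓ ░ ▓▒ ▒▓  ▓ ▒░
▓▓▒█▒█▒█░▓░ █▒▒  █▒█▓▒▒█▒▒░ 
 █░▓█▓░█▓   ▒░▒▓░▓▓▓█ ▓ ▒   


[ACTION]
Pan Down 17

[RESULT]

                            
                            
                            
                            
                            
                            
                            
                            
                            
                            
                            
                            
                            
                            
                            
                            


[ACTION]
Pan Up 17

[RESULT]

▓█▓█▓▒░ ░▒▓█  ░▒█▓▒  ▒█  ▓▓▒
███▒▒░ ▒█  █  █░▓░░█░▓░█ ▒▒▒
█  ██▒▒  ▒░ ░░░▓▒░ ▒▓ █▓▓ █ 
▒░▒▓█▒ ░▒▓░█▒▒ █ ▒ █░▒▓ ░░ ▓
▒ ░▓ ▒ ▒█ █░▒░▓▒█░▒▒▓ ░ ▒▒▓█
▓█░▒ █▓██▒ ▓▓ █▓█ ▒ ░ ▒ ▓ ▒█
 █▓▒▒░ █ ░▒▒█░░██▒░░█▒█▓ ▒░░
 ▒██▓░▒▓  █░░ █ ░█  ░▒▓▒░▓▓▒
█ ▓░ ▓▓ ░░▓▒░░▓▒░▓░▒ █▓   ▓█
  ▒  ▓▓▒ ░ ░ ▒░▓ ▒░ ▓▒▒██▓▒░
▒▒█▒ ▓▓ █░█░ ▓█ ░ █░▒▓▒ ▒░█░
░░░░▒▓░▒▓░█░░▒▒▒▒██▒ ▓▓▓█▓  
 ░░░  █▒░ ▓░▓█░▓▓▓▒ ▒▓▓▓█ ░█
█ ▒ ▒█▒  ▓▒█▓▓ ░ ▓▒ ▒▓  ▓ ▒░
▓▓▒█▒█▒█░▓░ █▒▒  █▒█▓▒▒█▒▒░ 
 █░▓█▓░█▓   ▒░▒▓░▓▓▓█ ▓ ▒   


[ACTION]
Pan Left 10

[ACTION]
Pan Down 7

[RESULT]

 ▒██▓░▒▓  █░░ █ ░█  ░▒▓▒░▓▓▒
█ ▓░ ▓▓ ░░▓▒░░▓▒░▓░▒ █▓   ▓█
  ▒  ▓▓▒ ░ ░ ▒░▓ ▒░ ▓▒▒██▓▒░
▒▒█▒ ▓▓ █░█░ ▓█ ░ █░▒▓▒ ▒░█░
░░░░▒▓░▒▓░█░░▒▒▒▒██▒ ▓▓▓█▓  
 ░░░  █▒░ ▓░▓█░▓▓▓▒ ▒▓▓▓█ ░█
█ ▒ ▒█▒  ▓▒█▓▓ ░ ▓▒ ▒▓  ▓ ▒░
▓▓▒█▒█▒█░▓░ █▒▒  █▒█▓▒▒█▒▒░ 
 █░▓█▓░█▓   ▒░▒▓░▓▓▓█ ▓ ▒   
                            
                            
                            
                            
                            
                            
                            


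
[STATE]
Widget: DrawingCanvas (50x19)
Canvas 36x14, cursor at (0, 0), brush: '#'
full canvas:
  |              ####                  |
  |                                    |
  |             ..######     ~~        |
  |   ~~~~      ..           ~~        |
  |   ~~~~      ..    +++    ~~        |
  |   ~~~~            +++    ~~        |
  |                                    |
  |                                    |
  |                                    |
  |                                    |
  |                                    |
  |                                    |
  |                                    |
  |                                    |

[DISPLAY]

+             ####                                
                                                  
             ..######     ~~                      
   ~~~~      ..           ~~                      
   ~~~~      ..    +++    ~~                      
   ~~~~            +++    ~~                      
                                                  
                                                  
                                                  
                                                  
                                                  
                                                  
                                                  
                                                  
                                                  
                                                  
                                                  
                                                  
                                                  


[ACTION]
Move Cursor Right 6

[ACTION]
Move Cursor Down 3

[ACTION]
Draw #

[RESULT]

              ####                                
                                                  
             ..######     ~~                      
   ~~~#      ..           ~~                      
   ~~~~      ..    +++    ~~                      
   ~~~~            +++    ~~                      
                                                  
                                                  
                                                  
                                                  
                                                  
                                                  
                                                  
                                                  
                                                  
                                                  
                                                  
                                                  
                                                  


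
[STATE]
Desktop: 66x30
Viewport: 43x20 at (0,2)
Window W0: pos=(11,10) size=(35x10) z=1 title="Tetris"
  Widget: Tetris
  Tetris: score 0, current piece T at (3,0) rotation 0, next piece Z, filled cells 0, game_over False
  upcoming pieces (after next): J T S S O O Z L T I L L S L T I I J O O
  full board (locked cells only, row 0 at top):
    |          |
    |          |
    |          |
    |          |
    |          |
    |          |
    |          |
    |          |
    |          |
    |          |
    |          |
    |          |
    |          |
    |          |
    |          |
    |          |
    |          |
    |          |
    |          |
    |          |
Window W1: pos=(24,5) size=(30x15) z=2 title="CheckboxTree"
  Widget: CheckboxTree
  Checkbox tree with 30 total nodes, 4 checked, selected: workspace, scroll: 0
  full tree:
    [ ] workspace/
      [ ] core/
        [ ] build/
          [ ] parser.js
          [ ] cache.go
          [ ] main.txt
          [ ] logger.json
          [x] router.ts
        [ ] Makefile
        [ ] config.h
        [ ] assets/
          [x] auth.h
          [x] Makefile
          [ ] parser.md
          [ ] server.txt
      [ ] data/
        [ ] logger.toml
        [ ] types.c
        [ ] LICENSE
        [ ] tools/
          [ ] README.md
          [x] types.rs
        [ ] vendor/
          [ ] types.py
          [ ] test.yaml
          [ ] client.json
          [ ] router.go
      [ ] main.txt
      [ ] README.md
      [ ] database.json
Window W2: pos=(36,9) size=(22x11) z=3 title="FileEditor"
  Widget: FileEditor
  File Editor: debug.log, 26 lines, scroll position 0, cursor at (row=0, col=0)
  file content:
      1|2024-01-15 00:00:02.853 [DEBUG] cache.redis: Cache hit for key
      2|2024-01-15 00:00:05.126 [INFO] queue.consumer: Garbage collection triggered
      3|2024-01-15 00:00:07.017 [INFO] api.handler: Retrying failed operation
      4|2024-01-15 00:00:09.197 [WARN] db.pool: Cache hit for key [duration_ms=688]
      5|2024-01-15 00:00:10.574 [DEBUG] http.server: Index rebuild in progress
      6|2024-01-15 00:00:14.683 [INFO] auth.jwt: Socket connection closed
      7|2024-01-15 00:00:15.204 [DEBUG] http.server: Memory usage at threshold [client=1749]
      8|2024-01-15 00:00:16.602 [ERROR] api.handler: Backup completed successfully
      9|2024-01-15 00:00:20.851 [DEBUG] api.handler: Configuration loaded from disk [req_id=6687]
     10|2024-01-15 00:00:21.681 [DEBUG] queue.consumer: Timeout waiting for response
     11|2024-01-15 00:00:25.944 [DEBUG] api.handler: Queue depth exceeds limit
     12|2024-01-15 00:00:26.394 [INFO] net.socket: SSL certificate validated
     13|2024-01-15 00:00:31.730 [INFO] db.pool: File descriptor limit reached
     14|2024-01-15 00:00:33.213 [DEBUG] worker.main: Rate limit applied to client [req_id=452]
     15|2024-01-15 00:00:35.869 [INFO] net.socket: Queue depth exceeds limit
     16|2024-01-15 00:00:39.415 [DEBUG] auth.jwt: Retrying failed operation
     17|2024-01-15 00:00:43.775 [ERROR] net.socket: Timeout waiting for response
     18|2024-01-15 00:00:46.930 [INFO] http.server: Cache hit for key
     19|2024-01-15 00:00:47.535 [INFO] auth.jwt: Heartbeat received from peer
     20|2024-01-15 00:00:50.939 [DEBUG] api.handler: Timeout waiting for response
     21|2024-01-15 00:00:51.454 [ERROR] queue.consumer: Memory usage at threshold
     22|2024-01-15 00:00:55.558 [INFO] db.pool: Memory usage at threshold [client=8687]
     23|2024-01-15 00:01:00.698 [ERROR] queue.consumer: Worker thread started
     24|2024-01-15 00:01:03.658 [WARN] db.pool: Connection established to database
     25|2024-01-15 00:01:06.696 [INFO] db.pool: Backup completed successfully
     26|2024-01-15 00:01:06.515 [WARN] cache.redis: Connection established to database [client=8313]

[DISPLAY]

                                           
                                           
                                           
                        ┏━━━━━━━━━━━━━━━━━━
                        ┃ CheckboxTree     
                        ┠──────────────────
                        ┃>[-] workspace/   
                        ┃   [-] core┏━━━━━━
           ┏━━━━━━━━━━━━┃     [-] bu┃ FileE
           ┃ Tetris     ┃       [ ] ┠──────
           ┠────────────┃       [ ] ┃█024-0
           ┃          │N┃       [ ] ┃2024-0
           ┃          │▓┃       [ ] ┃2024-0
           ┃          │ ┃       [x] ┃2024-0
           ┃          │ ┃     [ ] Ma┃2024-0
           ┃          │ ┃     [ ] co┃2024-0
           ┃          │ ┃     [-] as┃2024-0
           ┗━━━━━━━━━━━━┗━━━━━━━━━━━┗━━━━━━
                                           
                                           


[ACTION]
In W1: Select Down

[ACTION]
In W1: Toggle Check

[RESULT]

                                           
                                           
                                           
                        ┏━━━━━━━━━━━━━━━━━━
                        ┃ CheckboxTree     
                        ┠──────────────────
                        ┃ [-] workspace/   
                        ┃>  [x] core┏━━━━━━
           ┏━━━━━━━━━━━━┃     [x] bu┃ FileE
           ┃ Tetris     ┃       [x] ┠──────
           ┠────────────┃       [x] ┃█024-0
           ┃          │N┃       [x] ┃2024-0
           ┃          │▓┃       [x] ┃2024-0
           ┃          │ ┃       [x] ┃2024-0
           ┃          │ ┃     [x] Ma┃2024-0
           ┃          │ ┃     [x] co┃2024-0
           ┃          │ ┃     [x] as┃2024-0
           ┗━━━━━━━━━━━━┗━━━━━━━━━━━┗━━━━━━
                                           
                                           


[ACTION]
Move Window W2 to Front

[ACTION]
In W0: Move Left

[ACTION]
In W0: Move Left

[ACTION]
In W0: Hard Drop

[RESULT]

                                           
                                           
                                           
                        ┏━━━━━━━━━━━━━━━━━━
                        ┃ CheckboxTree     
                        ┠──────────────────
                        ┃ [-] workspace/   
                        ┃>  [x] core┏━━━━━━
           ┏━━━━━━━━━━━━┃     [x] bu┃ FileE
           ┃ Tetris     ┃       [x] ┠──────
           ┠────────────┃       [x] ┃█024-0
           ┃          │N┃       [x] ┃2024-0
           ┃          │█┃       [x] ┃2024-0
           ┃          │█┃       [x] ┃2024-0
           ┃          │ ┃     [x] Ma┃2024-0
           ┃  ▒       │ ┃     [x] co┃2024-0
           ┃ ▒▒▒      │ ┃     [x] as┃2024-0
           ┗━━━━━━━━━━━━┗━━━━━━━━━━━┗━━━━━━
                                           
                                           
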